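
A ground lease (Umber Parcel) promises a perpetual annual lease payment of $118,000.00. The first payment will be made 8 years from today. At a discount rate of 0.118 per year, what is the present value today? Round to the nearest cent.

Value at end of year 7: C / r = $118,000.00 / 0.118 = $1,000,000.0000
Discount to today: PV = $1,000,000.0000 / (1 + 0.118)^7 = $1,000,000.0000 / 2.183195 = $458,044.19

$458044.19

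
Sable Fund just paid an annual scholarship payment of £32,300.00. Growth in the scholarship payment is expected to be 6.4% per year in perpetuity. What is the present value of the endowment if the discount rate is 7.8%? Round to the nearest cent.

D₁ = D₀ × (1 + g) = £32,300.00 × 1.064 = £34,367.2000
Growing perpetuity: P = D₁ / (r − g) = £34,367.2000 / (0.078 − 0.064) = £2,454,800.00

£2454800.00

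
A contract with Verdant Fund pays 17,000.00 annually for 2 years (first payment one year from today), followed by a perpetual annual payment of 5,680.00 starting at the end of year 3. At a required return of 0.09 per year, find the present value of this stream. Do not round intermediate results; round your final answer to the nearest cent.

83024.25

PV of 2-year annuity: 17,000.00 × [1 − (1+0.09)^−2] / 0.09 = 29904.89016
Perpetuity value at year 2: 5,680.00 / 0.09 = 63111.11111
PV of perpetuity: 63111.11111 / (1+0.09)^2 = 53119.35958
Total PV = 29904.89016 + 53119.35958 = 83024.24974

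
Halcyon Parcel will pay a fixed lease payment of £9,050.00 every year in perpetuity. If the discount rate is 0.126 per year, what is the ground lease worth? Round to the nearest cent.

Level perpetuity: PV = C / r = £9,050.00 / 0.126 = £71,825.40

£71825.40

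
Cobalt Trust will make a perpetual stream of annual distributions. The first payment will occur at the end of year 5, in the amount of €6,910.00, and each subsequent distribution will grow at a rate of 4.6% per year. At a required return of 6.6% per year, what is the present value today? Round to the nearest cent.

€267558.80

Value at end of year 4: C₁ / (r − g) = €6,910.00 / (0.066 − 0.046) = €345,500.0000
Discount to today: PV = €345,500.0000 / (1 + 0.066)^4 = €345,500.0000 / 1.291305 = €267,558.80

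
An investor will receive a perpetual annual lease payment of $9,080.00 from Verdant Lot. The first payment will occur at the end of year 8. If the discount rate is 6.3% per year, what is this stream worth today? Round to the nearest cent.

Value at end of year 7: C / r = $9,080.00 / 0.063 = $144,126.9841
Discount to today: PV = $144,126.9841 / (1 + 0.063)^7 = $144,126.9841 / 1.533673 = $93,975.02

$93975.02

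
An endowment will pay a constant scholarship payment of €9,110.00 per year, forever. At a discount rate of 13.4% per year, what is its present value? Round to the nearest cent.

€67985.07

Level perpetuity: PV = C / r = €9,110.00 / 0.134 = €67,985.07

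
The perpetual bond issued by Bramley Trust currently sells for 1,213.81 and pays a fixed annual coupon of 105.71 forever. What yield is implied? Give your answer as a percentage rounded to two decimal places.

P = C/r ⇒ r = C/P = 105.71/1,213.81 = 0.087089

8.71%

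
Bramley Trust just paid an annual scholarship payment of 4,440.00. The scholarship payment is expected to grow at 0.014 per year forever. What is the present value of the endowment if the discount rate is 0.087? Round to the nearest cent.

D₁ = D₀ × (1 + g) = 4,440.00 × 1.014 = 4,502.1600
Growing perpetuity: P = D₁ / (r − g) = 4,502.1600 / (0.087 − 0.014) = 61,673.42

61673.42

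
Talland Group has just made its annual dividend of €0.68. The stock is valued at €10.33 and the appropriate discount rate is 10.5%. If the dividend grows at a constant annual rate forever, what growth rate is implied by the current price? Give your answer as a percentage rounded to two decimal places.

3.68%

P = D₀(1+g)/(r−g) ⇒ P(r−g) = D₀(1+g) ⇒ g(P+D₀) = P·r − D₀
g = (P·r − D₀)/(P + D₀) = (€10.33×0.105 − €0.68) / (€10.33 + €0.68) = 0.036753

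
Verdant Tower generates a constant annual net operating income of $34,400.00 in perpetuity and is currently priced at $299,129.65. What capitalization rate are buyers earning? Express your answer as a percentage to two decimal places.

11.50%

P = C/r ⇒ r = C/P = $34,400.00/$299,129.65 = 0.115000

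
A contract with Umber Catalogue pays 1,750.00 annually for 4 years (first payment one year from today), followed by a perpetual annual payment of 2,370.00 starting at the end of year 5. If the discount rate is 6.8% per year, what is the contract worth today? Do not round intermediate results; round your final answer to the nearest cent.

PV of 4-year annuity: 1,750.00 × [1 − (1+0.068)^−4] / 0.068 = 5954.48167
Perpetuity value at year 4: 2,370.00 / 0.068 = 34852.94118
PV of perpetuity: 34852.94118 / (1+0.068)^4 = 26788.87172
Total PV = 5954.48167 + 26788.87172 = 32743.35339

32743.35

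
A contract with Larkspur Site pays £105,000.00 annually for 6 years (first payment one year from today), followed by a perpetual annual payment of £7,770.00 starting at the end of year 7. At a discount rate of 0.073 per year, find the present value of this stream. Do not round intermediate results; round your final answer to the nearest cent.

£565627.79

PV of 6-year annuity: £105,000.00 × [1 − (1+0.073)^−6] / 0.073 = 495884.92266
Perpetuity value at year 6: £7,770.00 / 0.073 = 106438.35616
PV of perpetuity: 106438.35616 / (1+0.073)^6 = 69742.87189
Total PV = 495884.92266 + 69742.87189 = 565627.79454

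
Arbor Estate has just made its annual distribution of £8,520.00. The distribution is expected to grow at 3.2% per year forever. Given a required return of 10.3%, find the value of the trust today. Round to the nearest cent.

D₁ = D₀ × (1 + g) = £8,520.00 × 1.032 = £8,792.6400
Growing perpetuity: P = D₁ / (r − g) = £8,792.6400 / (0.103 − 0.032) = £123,840.00

£123840.00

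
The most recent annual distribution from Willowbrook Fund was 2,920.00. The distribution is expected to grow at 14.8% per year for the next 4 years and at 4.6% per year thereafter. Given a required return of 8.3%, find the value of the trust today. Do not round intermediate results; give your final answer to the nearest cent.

117764.63

D_1 = 3352.16000
D_2 = 3848.27968
D_3 = 4417.82507
D_4 = 5071.66318
Terminal value at year 4: TV = D_4×(1+g_2)/(r−g_2) = 5304.95969/0.037 = 143377.28891
P_0 = D_1/(1+r)^1 + D_2/(1+r)^2 + D_3/(1+r)^3 + D_4/(1+r)^4 + TV/(1+r)^4
    = 3095.25392 + 3281.02632 + 3477.94849 + 3686.68963 + 104223.71220 = 117764.63057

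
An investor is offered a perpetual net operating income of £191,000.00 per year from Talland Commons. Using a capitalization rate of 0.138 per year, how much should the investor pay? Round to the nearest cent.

£1384057.97

Level perpetuity: PV = C / r = £191,000.00 / 0.138 = £1,384,057.97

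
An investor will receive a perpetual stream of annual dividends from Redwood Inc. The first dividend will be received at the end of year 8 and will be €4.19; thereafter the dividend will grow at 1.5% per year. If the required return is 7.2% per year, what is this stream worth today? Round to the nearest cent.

€45.18

Value at end of year 7: C₁ / (r − g) = €4.19 / (0.072 − 0.015) = €73.5088
Discount to today: PV = €73.5088 / (1 + 0.072)^7 = €73.5088 / 1.626910 = €45.18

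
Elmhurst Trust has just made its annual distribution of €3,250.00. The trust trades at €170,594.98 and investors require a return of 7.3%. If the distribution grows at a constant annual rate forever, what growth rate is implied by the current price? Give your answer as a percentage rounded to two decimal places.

5.29%

P = D₀(1+g)/(r−g) ⇒ P(r−g) = D₀(1+g) ⇒ g(P+D₀) = P·r − D₀
g = (P·r − D₀)/(P + D₀) = (€170,594.98×0.073 − €3,250.00) / (€170,594.98 + €3,250.00) = 0.052940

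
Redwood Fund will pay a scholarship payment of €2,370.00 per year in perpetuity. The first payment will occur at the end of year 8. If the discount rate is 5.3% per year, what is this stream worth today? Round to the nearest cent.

€31151.14

Value at end of year 7: C / r = €2,370.00 / 0.053 = €44,716.9811
Discount to today: PV = €44,716.9811 / (1 + 0.053)^7 = €44,716.9811 / 1.435485 = €31,151.14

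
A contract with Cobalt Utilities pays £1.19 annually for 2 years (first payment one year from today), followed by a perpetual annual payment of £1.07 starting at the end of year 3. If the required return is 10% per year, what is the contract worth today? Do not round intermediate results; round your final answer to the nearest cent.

PV of 2-year annuity: £1.19 × [1 − (1+0.1)^−2] / 0.1 = 2.06529
Perpetuity value at year 2: £1.07 / 0.1 = 10.70000
PV of perpetuity: 10.70000 / (1+0.1)^2 = 8.84298
Total PV = 2.06529 + 8.84298 = 10.90826

£10.91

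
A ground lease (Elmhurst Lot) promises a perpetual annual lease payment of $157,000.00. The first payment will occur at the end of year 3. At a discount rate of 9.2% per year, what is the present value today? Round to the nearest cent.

Value at end of year 2: C / r = $157,000.00 / 0.092 = $1,706,521.7391
Discount to today: PV = $1,706,521.7391 / (1 + 0.092)^2 = $1,706,521.7391 / 1.192464 = $1,431,088.69

$1431088.69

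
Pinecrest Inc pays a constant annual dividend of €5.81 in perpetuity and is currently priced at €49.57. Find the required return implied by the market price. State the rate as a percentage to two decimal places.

11.72%

P = C/r ⇒ r = C/P = €5.81/€49.57 = 0.117208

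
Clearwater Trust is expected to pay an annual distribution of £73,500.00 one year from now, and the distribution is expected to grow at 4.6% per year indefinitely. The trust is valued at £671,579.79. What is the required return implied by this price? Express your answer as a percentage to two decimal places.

P = D₁/(r − g) ⇒ r = D₁/P + g = £73,500.0000/£671,579.79 + 0.046 = 0.109443 + 0.046 = 0.155443

15.54%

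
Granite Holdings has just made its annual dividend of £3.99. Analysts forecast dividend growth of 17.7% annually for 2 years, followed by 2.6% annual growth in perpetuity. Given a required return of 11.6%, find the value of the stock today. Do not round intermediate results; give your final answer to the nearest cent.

£59.24

D_1 = 4.69623
D_2 = 5.52746
Terminal value at year 2: TV = D_2×(1+g_2)/(r−g_2) = 5.67118/0.09 = 63.01307
P_0 = D_1/(1+r)^1 + D_2/(1+r)^2 + TV/(1+r)^2
    = 4.20809 + 4.43810 + 50.59438 = 59.24058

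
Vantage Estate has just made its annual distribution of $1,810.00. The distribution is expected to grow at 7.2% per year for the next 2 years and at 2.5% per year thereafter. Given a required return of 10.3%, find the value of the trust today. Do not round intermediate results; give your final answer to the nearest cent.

D_1 = 1940.32000
D_2 = 2080.02304
Terminal value at year 2: TV = D_2×(1+g_2)/(r−g_2) = 2132.02362/0.078 = 27333.63610
P_0 = D_1/(1+r)^1 + D_2/(1+r)^2 + TV/(1+r)^2
    = 1759.12965 + 1709.68901 + 22467.06715 = 25935.88581

$25935.89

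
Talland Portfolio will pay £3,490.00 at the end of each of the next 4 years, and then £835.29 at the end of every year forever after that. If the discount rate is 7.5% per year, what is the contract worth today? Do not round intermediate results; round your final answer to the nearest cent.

PV of 4-year annuity: £3,490.00 × [1 − (1+0.075)^−4] / 0.075 = 11689.14868
Perpetuity value at year 4: £835.29 / 0.075 = 11137.20000
PV of perpetuity: 11137.20000 / (1+0.075)^4 = 8339.54126
Total PV = 11689.14868 + 8339.54126 = 20028.68994

£20028.69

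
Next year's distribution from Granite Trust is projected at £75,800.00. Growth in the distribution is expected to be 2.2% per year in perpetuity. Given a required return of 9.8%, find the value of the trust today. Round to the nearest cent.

Growing perpetuity: P = D₁ / (r − g) = £75,800.0000 / (0.098 − 0.022) = £997,368.42

£997368.42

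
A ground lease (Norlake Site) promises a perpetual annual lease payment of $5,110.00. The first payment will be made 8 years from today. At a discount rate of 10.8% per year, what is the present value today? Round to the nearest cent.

Value at end of year 7: C / r = $5,110.00 / 0.108 = $47,314.8148
Discount to today: PV = $47,314.8148 / (1 + 0.108)^7 = $47,314.8148 / 2.050115 = $23,079.10

$23079.10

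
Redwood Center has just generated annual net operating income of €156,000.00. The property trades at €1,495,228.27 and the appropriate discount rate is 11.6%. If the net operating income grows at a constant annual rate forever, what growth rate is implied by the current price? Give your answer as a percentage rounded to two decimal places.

1.06%

P = D₀(1+g)/(r−g) ⇒ P(r−g) = D₀(1+g) ⇒ g(P+D₀) = P·r − D₀
g = (P·r − D₀)/(P + D₀) = (€1,495,228.27×0.116 − €156,000.00) / (€1,495,228.27 + €156,000.00) = 0.010566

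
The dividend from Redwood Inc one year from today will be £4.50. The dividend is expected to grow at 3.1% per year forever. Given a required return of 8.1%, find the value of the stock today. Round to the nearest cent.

Growing perpetuity: P = D₁ / (r − g) = £4.5000 / (0.081 − 0.031) = £90.00

£90.00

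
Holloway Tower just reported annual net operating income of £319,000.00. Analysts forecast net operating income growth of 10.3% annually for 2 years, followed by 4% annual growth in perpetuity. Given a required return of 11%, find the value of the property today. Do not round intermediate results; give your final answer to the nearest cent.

D_1 = 351857.00000
D_2 = 388098.27100
Terminal value at year 2: TV = D_2×(1+g_2)/(r−g_2) = 403622.20184/0.07 = 5766031.45486
P_0 = D_1/(1+r)^1 + D_2/(1+r)^2 + TV/(1+r)^2
    = 316988.28829 + 314989.26305 + 4679840.47955 = 5311818.03089

£5311818.03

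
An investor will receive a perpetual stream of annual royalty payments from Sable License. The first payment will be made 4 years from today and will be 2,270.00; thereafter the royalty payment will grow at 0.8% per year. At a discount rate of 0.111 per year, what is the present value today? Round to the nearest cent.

Value at end of year 3: C₁ / (r − g) = 2,270.00 / (0.111 − 0.008) = 22,038.8350
Discount to today: PV = 22,038.8350 / (1 + 0.111)^3 = 22,038.8350 / 1.371331 = 16,071.13

16071.13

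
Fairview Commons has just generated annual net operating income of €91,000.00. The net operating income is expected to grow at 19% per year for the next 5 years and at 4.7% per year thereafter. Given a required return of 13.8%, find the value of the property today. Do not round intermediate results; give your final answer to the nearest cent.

€1830397.33

D_1 = 108290.00000
D_2 = 128865.10000
D_3 = 153349.46900
D_4 = 182485.86811
D_5 = 217158.18305
Terminal value at year 5: TV = D_5×(1+g_2)/(r−g_2) = 227364.61765/0.091 = 2498512.28192
P_0 = D_1/(1+r)^1 + D_2/(1+r)^2 + D_3/(1+r)^3 + D_4/(1+r)^4 + D_5/(1+r)^5 + TV/(1+r)^5
    = 95158.17223 + 99506.34882 + 104053.21186 + 108807.84017 + 113779.72742 + 1309092.02863 = 1830397.32912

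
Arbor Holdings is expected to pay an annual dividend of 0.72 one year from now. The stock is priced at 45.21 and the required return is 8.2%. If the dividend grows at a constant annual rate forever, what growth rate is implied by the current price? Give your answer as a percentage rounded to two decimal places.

6.61%

P = D₁/(r−g) ⇒ g = r − D₁/P = 0.082 − 0.72/45.21 = 0.066074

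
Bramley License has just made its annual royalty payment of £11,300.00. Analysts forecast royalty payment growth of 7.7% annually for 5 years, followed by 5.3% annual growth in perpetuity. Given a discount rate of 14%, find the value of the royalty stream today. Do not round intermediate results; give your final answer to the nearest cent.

D_1 = 12170.10000
D_2 = 13107.19770
D_3 = 14116.45192
D_4 = 15203.41872
D_5 = 16374.08196
Terminal value at year 5: TV = D_5×(1+g_2)/(r−g_2) = 17241.90831/0.087 = 198182.85410
P_0 = D_1/(1+r)^1 + D_2/(1+r)^2 + D_3/(1+r)^3 + D_4/(1+r)^4 + D_5/(1+r)^5 + TV/(1+r)^5
    = 10675.52632 + 10085.56302 + 9528.20296 + 9001.64437 + 8504.18508 + 102929.96423 = 150725.08598

£150725.09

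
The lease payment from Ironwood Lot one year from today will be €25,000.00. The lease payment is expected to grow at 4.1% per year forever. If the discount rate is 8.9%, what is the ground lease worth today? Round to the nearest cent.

€520833.33

Growing perpetuity: P = D₁ / (r − g) = €25,000.0000 / (0.089 − 0.041) = €520,833.33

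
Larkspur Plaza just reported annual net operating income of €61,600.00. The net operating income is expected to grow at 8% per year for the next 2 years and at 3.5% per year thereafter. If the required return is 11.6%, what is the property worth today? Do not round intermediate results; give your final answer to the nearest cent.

D_1 = 66528.00000
D_2 = 71850.24000
Terminal value at year 2: TV = D_2×(1+g_2)/(r−g_2) = 74364.99840/0.081 = 918086.40000
P_0 = D_1/(1+r)^1 + D_2/(1+r)^2 + TV/(1+r)^2
    = 59612.90323 + 57689.90635 + 737148.80333 = 854451.61290

€854451.61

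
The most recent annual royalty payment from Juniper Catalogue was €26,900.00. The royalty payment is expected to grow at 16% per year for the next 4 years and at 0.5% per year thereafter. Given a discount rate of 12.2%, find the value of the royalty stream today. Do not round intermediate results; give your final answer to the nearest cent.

€381017.70

D_1 = 31204.00000
D_2 = 36196.64000
D_3 = 41988.10240
D_4 = 48706.19878
Terminal value at year 4: TV = D_4×(1+g_2)/(r−g_2) = 48949.72978/0.117 = 418373.75879
P_0 = D_1/(1+r)^1 + D_2/(1+r)^2 + D_3/(1+r)^3 + D_4/(1+r)^4 + TV/(1+r)^4
    = 27811.05169 + 28752.95897 + 29726.76685 + 30733.55574 + 263993.36345 = 381017.69671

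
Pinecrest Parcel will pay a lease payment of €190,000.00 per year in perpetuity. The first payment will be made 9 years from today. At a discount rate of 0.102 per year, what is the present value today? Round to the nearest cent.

€856447.36

Value at end of year 8: C / r = €190,000.00 / 0.102 = €1,862,745.0980
Discount to today: PV = €1,862,745.0980 / (1 + 0.102)^8 = €1,862,745.0980 / 2.174967 = €856,447.36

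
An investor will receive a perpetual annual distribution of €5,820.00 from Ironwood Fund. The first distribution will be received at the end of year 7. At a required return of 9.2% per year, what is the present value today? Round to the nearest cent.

€37307.77

Value at end of year 6: C / r = €5,820.00 / 0.092 = €63,260.8696
Discount to today: PV = €63,260.8696 / (1 + 0.092)^6 = €63,260.8696 / 1.695649 = €37,307.77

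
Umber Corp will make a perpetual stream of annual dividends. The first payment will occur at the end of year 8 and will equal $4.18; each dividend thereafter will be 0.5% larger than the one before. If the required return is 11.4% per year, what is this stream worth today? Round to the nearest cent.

$18.01

Value at end of year 7: C₁ / (r − g) = $4.18 / (0.114 − 0.005) = $38.3486
Discount to today: PV = $38.3486 / (1 + 0.114)^7 = $38.3486 / 2.129101 = $18.01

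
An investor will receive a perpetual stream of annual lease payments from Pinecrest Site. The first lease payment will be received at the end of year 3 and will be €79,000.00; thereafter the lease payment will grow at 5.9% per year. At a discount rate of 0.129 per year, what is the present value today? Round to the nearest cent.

Value at end of year 2: C₁ / (r − g) = €79,000.00 / (0.129 − 0.059) = €1,128,571.4286
Discount to today: PV = €1,128,571.4286 / (1 + 0.129)^2 = €1,128,571.4286 / 1.274641 = €885,403.36

€885403.36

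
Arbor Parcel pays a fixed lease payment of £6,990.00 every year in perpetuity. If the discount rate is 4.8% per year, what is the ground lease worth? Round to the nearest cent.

£145625.00

Level perpetuity: PV = C / r = £6,990.00 / 0.048 = £145,625.00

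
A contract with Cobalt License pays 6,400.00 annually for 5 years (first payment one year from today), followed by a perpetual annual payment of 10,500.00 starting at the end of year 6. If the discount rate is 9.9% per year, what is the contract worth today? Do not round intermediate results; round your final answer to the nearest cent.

90478.59

PV of 5-year annuity: 6,400.00 × [1 − (1+0.099)^−5] / 0.099 = 24323.14140
Perpetuity value at year 5: 10,500.00 / 0.099 = 106060.60606
PV of perpetuity: 106060.60606 / (1+0.099)^5 = 66155.45220
Total PV = 24323.14140 + 66155.45220 = 90478.59360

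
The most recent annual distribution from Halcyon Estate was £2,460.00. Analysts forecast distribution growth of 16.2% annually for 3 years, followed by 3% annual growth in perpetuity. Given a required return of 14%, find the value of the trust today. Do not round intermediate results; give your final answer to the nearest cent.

£32062.55

D_1 = 2858.52000
D_2 = 3321.60024
D_3 = 3859.69948
Terminal value at year 3: TV = D_3×(1+g_2)/(r−g_2) = 3975.49046/0.11 = 36140.82239
P_0 = D_1/(1+r)^1 + D_2/(1+r)^2 + D_3/(1+r)^3 + TV/(1+r)^3
    = 2507.47368 + 2555.86353 + 2605.18721 + 24394.02569 = 32062.55011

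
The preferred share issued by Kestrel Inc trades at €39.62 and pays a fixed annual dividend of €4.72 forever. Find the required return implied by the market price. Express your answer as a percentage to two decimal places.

P = C/r ⇒ r = C/P = €4.72/€39.62 = 0.119132

11.91%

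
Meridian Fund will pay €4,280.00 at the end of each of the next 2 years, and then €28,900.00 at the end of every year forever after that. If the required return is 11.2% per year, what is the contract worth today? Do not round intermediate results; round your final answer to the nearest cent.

PV of 2-year annuity: €4,280.00 × [1 − (1+0.112)^−2] / 0.112 = 7310.18063
Perpetuity value at year 2: €28,900.00 / 0.112 = 258035.71429
PV of perpetuity: 258035.71429 / (1+0.112)^2 = 208674.91516
Total PV = 7310.18063 + 208674.91516 = 215985.09579

€215985.10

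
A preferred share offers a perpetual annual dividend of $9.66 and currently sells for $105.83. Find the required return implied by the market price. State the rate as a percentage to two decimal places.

9.13%

P = C/r ⇒ r = C/P = $9.66/$105.83 = 0.091278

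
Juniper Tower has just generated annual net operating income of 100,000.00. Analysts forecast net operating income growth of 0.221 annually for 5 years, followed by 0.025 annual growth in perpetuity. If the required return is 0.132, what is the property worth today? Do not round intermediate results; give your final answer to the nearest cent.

2029624.54

D_1 = 122100.00000
D_2 = 149084.10000
D_3 = 182031.68610
D_4 = 222260.68873
D_5 = 271380.30094
Terminal value at year 5: TV = D_5×(1+g_2)/(r−g_2) = 278164.80846/0.107 = 2599671.10711
P_0 = D_1/(1+r)^1 + D_2/(1+r)^2 + D_3/(1+r)^3 + D_4/(1+r)^4 + D_5/(1+r)^5 + TV/(1+r)^5
    = 107862.19081 + 116342.52207 + 125489.59315 + 135355.82441 + 145997.75761 + 1398576.64996 = 2029624.53801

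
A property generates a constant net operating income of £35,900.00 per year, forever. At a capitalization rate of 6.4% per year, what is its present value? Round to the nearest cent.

Level perpetuity: PV = C / r = £35,900.00 / 0.064 = £560,937.50

£560937.50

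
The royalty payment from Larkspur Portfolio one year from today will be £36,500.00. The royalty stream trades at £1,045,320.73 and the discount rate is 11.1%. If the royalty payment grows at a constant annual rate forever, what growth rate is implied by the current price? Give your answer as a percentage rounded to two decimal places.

7.61%

P = D₁/(r−g) ⇒ g = r − D₁/P = 0.111 − £36,500.00/£1,045,320.73 = 0.076082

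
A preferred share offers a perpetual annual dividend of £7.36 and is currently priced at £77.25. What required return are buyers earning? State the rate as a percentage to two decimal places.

P = C/r ⇒ r = C/P = £7.36/£77.25 = 0.095275

9.53%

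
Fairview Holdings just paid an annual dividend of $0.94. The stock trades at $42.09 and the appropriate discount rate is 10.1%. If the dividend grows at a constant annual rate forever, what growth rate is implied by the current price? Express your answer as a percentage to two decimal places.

P = D₀(1+g)/(r−g) ⇒ P(r−g) = D₀(1+g) ⇒ g(P+D₀) = P·r − D₀
g = (P·r − D₀)/(P + D₀) = ($42.09×0.101 − $0.94) / ($42.09 + $0.94) = 0.076948

7.69%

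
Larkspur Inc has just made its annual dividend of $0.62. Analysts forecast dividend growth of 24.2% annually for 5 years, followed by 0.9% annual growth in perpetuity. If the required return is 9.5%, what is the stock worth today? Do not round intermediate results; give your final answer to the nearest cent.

D_1 = 0.77004
D_2 = 0.95639
D_3 = 1.18784
D_4 = 1.47529
D_5 = 1.83231
Terminal value at year 5: TV = D_5×(1+g_2)/(r−g_2) = 1.84880/0.086 = 21.49772
P_0 = D_1/(1+r)^1 + D_2/(1+r)^2 + D_3/(1+r)^3 + D_4/(1+r)^4 + D_5/(1+r)^5 + TV/(1+r)^5
    = 0.70323 + 0.79764 + 0.90472 + 1.02618 + 1.16394 + 13.65595 = 18.25165

$18.25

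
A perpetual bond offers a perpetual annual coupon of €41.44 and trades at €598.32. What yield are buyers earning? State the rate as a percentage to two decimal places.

6.93%

P = C/r ⇒ r = C/P = €41.44/€598.32 = 0.069261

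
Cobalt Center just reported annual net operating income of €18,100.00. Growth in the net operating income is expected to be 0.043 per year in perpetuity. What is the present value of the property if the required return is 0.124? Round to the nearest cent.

D₁ = D₀ × (1 + g) = €18,100.00 × 1.043 = €18,878.3000
Growing perpetuity: P = D₁ / (r − g) = €18,878.3000 / (0.124 − 0.043) = €233,065.43

€233065.43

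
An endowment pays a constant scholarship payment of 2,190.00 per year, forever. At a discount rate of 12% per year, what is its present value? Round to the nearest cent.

Level perpetuity: PV = C / r = 2,190.00 / 0.12 = 18,250.00

18250.00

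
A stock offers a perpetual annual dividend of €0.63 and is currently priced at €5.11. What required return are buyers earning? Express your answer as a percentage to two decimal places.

12.33%

P = C/r ⇒ r = C/P = €0.63/€5.11 = 0.123288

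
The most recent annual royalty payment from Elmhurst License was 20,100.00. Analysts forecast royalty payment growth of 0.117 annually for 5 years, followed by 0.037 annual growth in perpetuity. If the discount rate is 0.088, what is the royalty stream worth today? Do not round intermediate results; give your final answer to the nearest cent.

D_1 = 22451.70000
D_2 = 25078.54890
D_3 = 28012.73912
D_4 = 31290.22960
D_5 = 34951.18646
Terminal value at year 5: TV = D_5×(1+g_2)/(r−g_2) = 36244.38036/0.051 = 710674.12472
P_0 = D_1/(1+r)^1 + D_2/(1+r)^2 + D_3/(1+r)^3 + D_4/(1+r)^4 + D_5/(1+r)^5 + TV/(1+r)^5
    = 20635.75368 + 21185.78755 + 21750.48226 + 22330.22857 + 22925.42767 + 466150.36271 = 574978.04244

574978.04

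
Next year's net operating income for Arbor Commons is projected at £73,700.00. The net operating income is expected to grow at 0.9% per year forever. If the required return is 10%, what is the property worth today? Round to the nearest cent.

£809890.11

Growing perpetuity: P = D₁ / (r − g) = £73,700.0000 / (0.1 − 0.009) = £809,890.11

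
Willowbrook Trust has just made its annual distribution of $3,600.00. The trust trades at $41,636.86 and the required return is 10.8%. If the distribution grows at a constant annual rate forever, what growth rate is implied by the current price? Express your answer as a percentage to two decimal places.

P = D₀(1+g)/(r−g) ⇒ P(r−g) = D₀(1+g) ⇒ g(P+D₀) = P·r − D₀
g = (P·r − D₀)/(P + D₀) = ($41,636.86×0.108 − $3,600.00) / ($41,636.86 + $3,600.00) = 0.019824

1.98%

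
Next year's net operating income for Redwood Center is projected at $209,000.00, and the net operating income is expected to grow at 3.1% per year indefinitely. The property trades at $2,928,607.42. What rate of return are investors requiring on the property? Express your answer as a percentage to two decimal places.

10.24%

P = D₁/(r − g) ⇒ r = D₁/P + g = $209,000.0000/$2,928,607.42 + 0.031 = 0.071365 + 0.031 = 0.102365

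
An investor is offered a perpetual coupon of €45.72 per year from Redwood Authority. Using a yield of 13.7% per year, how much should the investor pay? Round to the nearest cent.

Level perpetuity: PV = C / r = €45.72 / 0.137 = €333.72

€333.72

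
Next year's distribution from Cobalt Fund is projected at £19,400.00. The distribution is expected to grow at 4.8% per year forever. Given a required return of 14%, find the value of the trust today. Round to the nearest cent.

£210869.57

Growing perpetuity: P = D₁ / (r − g) = £19,400.0000 / (0.14 − 0.048) = £210,869.57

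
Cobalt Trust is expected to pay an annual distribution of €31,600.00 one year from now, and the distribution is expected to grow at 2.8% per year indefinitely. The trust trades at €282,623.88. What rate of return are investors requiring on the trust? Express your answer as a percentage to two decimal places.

P = D₁/(r − g) ⇒ r = D₁/P + g = €31,600.0000/€282,623.88 + 0.028 = 0.111809 + 0.028 = 0.139809

13.98%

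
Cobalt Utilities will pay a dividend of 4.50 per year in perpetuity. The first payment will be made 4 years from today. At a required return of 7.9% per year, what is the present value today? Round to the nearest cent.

Value at end of year 3: C / r = 4.50 / 0.079 = 56.9620
Discount to today: PV = 56.9620 / (1 + 0.079)^3 = 56.9620 / 1.256216 = 45.34

45.34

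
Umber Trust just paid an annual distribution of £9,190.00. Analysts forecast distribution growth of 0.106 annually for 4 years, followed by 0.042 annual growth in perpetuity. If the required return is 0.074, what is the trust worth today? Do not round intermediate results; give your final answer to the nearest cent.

D_1 = 10164.14000
D_2 = 11241.53884
D_3 = 12433.14196
D_4 = 13751.05500
Terminal value at year 4: TV = D_4×(1+g_2)/(r−g_2) = 14328.59931/0.032 = 447768.72858
P_0 = D_1/(1+r)^1 + D_2/(1+r)^2 + D_3/(1+r)^3 + D_4/(1+r)^4 + TV/(1+r)^4
    = 9463.81750 + 9745.79345 + 10036.17090 + 10335.20020 + 336539.95665 = 376120.93871

£376120.94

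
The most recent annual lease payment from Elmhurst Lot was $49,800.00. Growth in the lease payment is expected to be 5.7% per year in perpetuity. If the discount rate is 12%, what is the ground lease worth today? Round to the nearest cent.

$835533.33

D₁ = D₀ × (1 + g) = $49,800.00 × 1.057 = $52,638.6000
Growing perpetuity: P = D₁ / (r − g) = $52,638.6000 / (0.12 − 0.057) = $835,533.33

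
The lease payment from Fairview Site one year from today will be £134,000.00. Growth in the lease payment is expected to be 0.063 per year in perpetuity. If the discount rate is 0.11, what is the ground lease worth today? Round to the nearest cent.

£2851063.83

Growing perpetuity: P = D₁ / (r − g) = £134,000.0000 / (0.11 − 0.063) = £2,851,063.83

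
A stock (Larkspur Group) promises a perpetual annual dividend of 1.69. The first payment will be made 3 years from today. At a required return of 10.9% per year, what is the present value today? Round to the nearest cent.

12.61

Value at end of year 2: C / r = 1.69 / 0.109 = 15.5046
Discount to today: PV = 15.5046 / (1 + 0.109)^2 = 15.5046 / 1.229881 = 12.61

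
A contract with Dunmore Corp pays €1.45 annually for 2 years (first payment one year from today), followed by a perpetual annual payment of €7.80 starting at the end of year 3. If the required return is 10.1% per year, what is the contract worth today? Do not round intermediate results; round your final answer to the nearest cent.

PV of 2-year annuity: €1.45 × [1 − (1+0.101)^−2] / 0.101 = 2.51316
Perpetuity value at year 2: €7.80 / 0.101 = 77.22772
PV of perpetuity: 77.22772 / (1+0.101)^2 = 63.70868
Total PV = 2.51316 + 63.70868 = 66.22183

€66.22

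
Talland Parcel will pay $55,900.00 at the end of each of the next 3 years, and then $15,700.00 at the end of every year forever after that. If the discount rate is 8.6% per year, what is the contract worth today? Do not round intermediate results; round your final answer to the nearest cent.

$285046.00

PV of 3-year annuity: $55,900.00 × [1 − (1+0.086)^−3] / 0.086 = 142514.21618
Perpetuity value at year 3: $15,700.00 / 0.086 = 182558.13953
PV of perpetuity: 182558.13953 / (1+0.086)^3 = 142531.78544
Total PV = 142514.21618 + 142531.78544 = 285046.00161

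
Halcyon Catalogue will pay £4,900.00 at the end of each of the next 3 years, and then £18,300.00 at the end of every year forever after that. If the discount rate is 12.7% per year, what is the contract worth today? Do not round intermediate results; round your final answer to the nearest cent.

PV of 3-year annuity: £4,900.00 × [1 − (1+0.127)^−3] / 0.127 = 11628.83934
Perpetuity value at year 3: £18,300.00 / 0.127 = 144094.48819
PV of perpetuity: 144094.48819 / (1+0.127)^3 = 100664.33309
Total PV = 11628.83934 + 100664.33309 = 112293.17243

£112293.17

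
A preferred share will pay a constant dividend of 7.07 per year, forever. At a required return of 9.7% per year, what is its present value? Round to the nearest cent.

Level perpetuity: PV = C / r = 7.07 / 0.097 = 72.89

72.89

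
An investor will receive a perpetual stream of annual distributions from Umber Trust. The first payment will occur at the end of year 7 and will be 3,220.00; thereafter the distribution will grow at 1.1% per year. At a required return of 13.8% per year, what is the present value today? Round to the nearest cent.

11673.43

Value at end of year 6: C₁ / (r − g) = 3,220.00 / (0.138 − 0.011) = 25,354.3307
Discount to today: PV = 25,354.3307 / (1 + 0.138)^6 = 25,354.3307 / 2.171969 = 11,673.43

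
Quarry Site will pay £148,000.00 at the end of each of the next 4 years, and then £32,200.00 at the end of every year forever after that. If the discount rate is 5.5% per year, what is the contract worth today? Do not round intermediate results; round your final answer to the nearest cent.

£991350.93

PV of 4-year annuity: £148,000.00 × [1 − (1+0.055)^−4] / 0.055 = 518762.21802
Perpetuity value at year 4: £32,200.00 / 0.055 = 585454.54545
PV of perpetuity: 585454.54545 / (1+0.055)^4 = 472588.71153
Total PV = 518762.21802 + 472588.71153 = 991350.92956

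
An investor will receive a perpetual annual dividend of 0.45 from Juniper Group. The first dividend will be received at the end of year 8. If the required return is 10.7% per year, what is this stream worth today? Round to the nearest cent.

Value at end of year 7: C / r = 0.45 / 0.107 = 4.2056
Discount to today: PV = 4.2056 / (1 + 0.107)^7 = 4.2056 / 2.037198 = 2.06

2.06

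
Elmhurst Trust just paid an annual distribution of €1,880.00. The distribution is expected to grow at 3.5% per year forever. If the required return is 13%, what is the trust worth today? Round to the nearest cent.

D₁ = D₀ × (1 + g) = €1,880.00 × 1.035 = €1,945.8000
Growing perpetuity: P = D₁ / (r − g) = €1,945.8000 / (0.13 − 0.035) = €20,482.11

€20482.11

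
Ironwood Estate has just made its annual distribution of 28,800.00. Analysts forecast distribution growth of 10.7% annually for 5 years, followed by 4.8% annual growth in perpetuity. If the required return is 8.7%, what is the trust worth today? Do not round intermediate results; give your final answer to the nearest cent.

999919.12

D_1 = 31881.60000
D_2 = 35292.93120
D_3 = 39069.27484
D_4 = 43249.68725
D_5 = 47877.40378
Terminal value at year 5: TV = D_5×(1+g_2)/(r−g_2) = 50175.51916/0.039 = 1286551.77341
P_0 = D_1/(1+r)^1 + D_2/(1+r)^2 + D_3/(1+r)^3 + D_4/(1+r)^4 + D_5/(1+r)^5 + TV/(1+r)^5
    = 29329.89880 + 29869.54736 + 30419.12504 + 30978.81456 + 31548.80195 + 847772.93434 = 999919.12205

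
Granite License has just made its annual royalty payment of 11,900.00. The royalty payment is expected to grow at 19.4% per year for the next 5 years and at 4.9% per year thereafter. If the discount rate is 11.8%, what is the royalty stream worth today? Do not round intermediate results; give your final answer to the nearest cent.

D_1 = 14208.60000
D_2 = 16965.06840
D_3 = 20256.29167
D_4 = 24186.01225
D_5 = 28878.09863
Terminal value at year 5: TV = D_5×(1+g_2)/(r−g_2) = 30293.12546/0.069 = 439030.80382
P_0 = D_1/(1+r)^1 + D_2/(1+r)^2 + D_3/(1+r)^3 + D_4/(1+r)^4 + D_5/(1+r)^5 + TV/(1+r)^5
    = 12708.94454 + 13572.87995 + 14495.54442 + 15480.93027 + 16533.30120 + 251354.10080 = 324145.70118

324145.70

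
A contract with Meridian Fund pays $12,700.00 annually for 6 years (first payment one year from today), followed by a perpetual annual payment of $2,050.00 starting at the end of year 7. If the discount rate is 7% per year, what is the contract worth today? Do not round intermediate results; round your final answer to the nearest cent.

$80049.36

PV of 6-year annuity: $12,700.00 × [1 − (1+0.07)^−6] / 0.07 = 60535.05368
Perpetuity value at year 6: $2,050.00 / 0.07 = 29285.71429
PV of perpetuity: 29285.71429 / (1+0.07)^6 = 19514.30798
Total PV = 60535.05368 + 19514.30798 = 80049.36166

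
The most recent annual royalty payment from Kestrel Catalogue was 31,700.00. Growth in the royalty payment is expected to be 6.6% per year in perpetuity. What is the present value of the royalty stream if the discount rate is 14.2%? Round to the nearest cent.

D₁ = D₀ × (1 + g) = 31,700.00 × 1.066 = 33,792.2000
Growing perpetuity: P = D₁ / (r − g) = 33,792.2000 / (0.142 − 0.066) = 444,634.21

444634.21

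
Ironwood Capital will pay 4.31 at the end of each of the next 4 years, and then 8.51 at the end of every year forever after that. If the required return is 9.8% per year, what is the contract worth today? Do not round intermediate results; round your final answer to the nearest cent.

PV of 4-year annuity: 4.31 × [1 − (1+0.098)^−4] / 0.098 = 13.72148
Perpetuity value at year 4: 8.51 / 0.098 = 86.83673
PV of perpetuity: 86.83673 / (1+0.098)^4 = 59.74398
Total PV = 13.72148 + 59.74398 = 73.46546

73.47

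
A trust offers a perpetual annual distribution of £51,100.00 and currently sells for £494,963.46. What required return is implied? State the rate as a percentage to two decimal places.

P = C/r ⇒ r = C/P = £51,100.00/£494,963.46 = 0.103240

10.32%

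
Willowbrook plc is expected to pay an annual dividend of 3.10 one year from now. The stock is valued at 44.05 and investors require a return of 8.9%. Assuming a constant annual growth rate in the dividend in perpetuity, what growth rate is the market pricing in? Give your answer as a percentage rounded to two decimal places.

1.86%

P = D₁/(r−g) ⇒ g = r − D₁/P = 0.089 − 3.10/44.05 = 0.018625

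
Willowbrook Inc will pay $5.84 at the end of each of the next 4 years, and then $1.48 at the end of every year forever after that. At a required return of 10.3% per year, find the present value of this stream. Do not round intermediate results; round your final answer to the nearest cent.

PV of 4-year annuity: $5.84 × [1 − (1+0.103)^−4] / 0.103 = 18.39243
Perpetuity value at year 4: $1.48 / 0.103 = 14.36893
PV of perpetuity: 14.36893 / (1+0.103)^4 = 9.70784
Total PV = 18.39243 + 9.70784 = 28.10027

$28.10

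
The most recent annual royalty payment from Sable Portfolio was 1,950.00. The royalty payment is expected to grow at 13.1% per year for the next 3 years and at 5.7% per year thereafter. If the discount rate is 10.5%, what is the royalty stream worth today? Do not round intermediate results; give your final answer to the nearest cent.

52173.25

D_1 = 2205.45000
D_2 = 2494.36395
D_3 = 2821.12563
Terminal value at year 3: TV = D_3×(1+g_2)/(r−g_2) = 2981.92979/0.048 = 62123.53725
P_0 = D_1/(1+r)^1 + D_2/(1+r)^2 + D_3/(1+r)^3 + TV/(1+r)^3
    = 1995.88235 + 2042.84429 + 2090.91122 + 46043.60738 = 52173.24524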